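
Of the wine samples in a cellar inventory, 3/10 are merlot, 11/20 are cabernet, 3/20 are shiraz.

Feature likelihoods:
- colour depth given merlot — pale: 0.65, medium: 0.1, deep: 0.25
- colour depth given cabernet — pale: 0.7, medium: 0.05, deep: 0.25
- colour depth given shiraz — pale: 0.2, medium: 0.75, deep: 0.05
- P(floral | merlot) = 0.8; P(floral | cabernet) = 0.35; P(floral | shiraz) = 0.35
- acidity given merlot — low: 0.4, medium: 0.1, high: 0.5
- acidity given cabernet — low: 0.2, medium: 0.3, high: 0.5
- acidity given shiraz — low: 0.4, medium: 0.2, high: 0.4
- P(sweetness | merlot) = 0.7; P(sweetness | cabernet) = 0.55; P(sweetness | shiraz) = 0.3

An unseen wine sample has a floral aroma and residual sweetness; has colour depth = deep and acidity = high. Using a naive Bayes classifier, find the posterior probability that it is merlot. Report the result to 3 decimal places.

0.608

merlot: 0.3 × 0.25 × 0.8 × 0.5 × 0.7 = 0.021
cabernet: 0.55 × 0.25 × 0.35 × 0.5 × 0.55 = 0.013234375
shiraz: 0.15 × 0.05 × 0.35 × 0.4 × 0.3 = 0.000315
P(merlot | x) = 0.021 / 0.034549375 ≈ 0.608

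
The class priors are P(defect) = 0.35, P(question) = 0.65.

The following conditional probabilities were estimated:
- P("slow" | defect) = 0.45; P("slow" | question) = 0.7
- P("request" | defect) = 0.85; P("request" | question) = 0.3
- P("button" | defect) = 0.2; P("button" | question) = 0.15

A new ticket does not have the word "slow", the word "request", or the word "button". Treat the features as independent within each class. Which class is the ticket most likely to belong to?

defect: 0.35 × (1−0.45) × (1−0.85) × (1−0.2) = 0.0231
question: 0.65 × (1−0.7) × (1−0.3) × (1−0.15) = 0.116025
Highest score → question.

question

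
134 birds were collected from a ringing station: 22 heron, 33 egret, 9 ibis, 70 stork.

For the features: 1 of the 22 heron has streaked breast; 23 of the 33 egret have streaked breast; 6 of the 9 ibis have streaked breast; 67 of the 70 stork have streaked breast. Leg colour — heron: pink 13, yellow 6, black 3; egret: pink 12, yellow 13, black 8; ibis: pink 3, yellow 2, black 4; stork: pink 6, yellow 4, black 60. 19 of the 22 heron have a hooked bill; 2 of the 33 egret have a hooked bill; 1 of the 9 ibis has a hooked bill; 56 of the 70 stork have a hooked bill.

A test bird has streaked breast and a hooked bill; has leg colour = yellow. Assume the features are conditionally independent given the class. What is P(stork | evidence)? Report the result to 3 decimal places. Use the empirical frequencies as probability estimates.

heron: (22/134) × (1/22) × (6/22) × (19/22) ≈ 0.00175774
egret: (33/134) × (23/33) × (13/33) × (2/33) ≈ 0.00409797
ibis: (9/134) × (6/9) × (2/9) × (1/9) ≈ 0.00110558
stork: (70/134) × (67/70) × (4/70) × (56/70) ≈ 0.0228571
P(stork | x) = 0.0228571 / 0.02981839 ≈ 0.767

0.767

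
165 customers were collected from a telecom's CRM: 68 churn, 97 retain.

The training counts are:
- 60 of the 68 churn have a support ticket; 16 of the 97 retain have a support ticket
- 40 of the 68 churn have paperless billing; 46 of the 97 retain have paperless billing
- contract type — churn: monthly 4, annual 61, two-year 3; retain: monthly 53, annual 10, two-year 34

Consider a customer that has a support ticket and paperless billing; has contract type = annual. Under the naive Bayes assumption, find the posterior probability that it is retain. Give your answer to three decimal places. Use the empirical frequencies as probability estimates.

0.024

churn: (68/165) × (60/68) × (40/68) × (61/68) ≈ 0.191884
retain: (97/165) × (16/97) × (46/97) × (10/97) ≈ 0.00474079
P(retain | x) = 0.00474079 / 0.19662479 ≈ 0.024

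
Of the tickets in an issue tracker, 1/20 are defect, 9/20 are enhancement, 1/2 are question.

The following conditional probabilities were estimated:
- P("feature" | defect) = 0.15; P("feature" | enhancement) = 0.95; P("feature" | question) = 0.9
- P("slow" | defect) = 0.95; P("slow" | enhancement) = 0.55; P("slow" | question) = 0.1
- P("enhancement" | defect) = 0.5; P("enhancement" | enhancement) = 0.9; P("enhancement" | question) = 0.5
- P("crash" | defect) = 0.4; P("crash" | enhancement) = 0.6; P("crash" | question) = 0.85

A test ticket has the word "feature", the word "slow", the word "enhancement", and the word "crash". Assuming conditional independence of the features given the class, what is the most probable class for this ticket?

enhancement

defect: 0.05 × 0.15 × 0.95 × 0.5 × 0.4 = 0.001425
enhancement: 0.45 × 0.95 × 0.55 × 0.9 × 0.6 = 0.1269675
question: 0.5 × 0.9 × 0.1 × 0.5 × 0.85 = 0.019125
Highest score → enhancement.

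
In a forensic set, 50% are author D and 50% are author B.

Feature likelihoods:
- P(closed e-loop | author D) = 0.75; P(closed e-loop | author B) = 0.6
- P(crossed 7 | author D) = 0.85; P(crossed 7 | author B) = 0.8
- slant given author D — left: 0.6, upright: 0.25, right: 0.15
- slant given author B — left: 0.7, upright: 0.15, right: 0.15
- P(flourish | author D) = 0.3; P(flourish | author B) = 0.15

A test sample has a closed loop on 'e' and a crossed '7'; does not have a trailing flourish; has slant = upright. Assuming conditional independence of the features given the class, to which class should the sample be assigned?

author D

author D: 0.5 × 0.75 × 0.85 × 0.25 × (1−0.3) = 0.05578125
author B: 0.5 × 0.6 × 0.8 × 0.15 × (1−0.15) = 0.0306
Highest score → author D.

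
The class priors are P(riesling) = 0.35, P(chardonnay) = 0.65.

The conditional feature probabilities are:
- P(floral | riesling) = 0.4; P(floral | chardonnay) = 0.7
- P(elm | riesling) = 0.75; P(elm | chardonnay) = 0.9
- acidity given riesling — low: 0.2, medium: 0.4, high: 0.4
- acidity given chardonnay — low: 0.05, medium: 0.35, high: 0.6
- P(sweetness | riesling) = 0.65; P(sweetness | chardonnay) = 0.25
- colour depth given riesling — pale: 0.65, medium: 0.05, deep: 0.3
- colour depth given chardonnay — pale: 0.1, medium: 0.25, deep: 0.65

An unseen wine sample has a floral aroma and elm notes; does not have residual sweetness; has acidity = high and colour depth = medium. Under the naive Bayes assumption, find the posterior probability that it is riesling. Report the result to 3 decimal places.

riesling: 0.35 × 0.4 × 0.75 × 0.4 × (1−0.65) × 0.05 = 0.000735
chardonnay: 0.65 × 0.7 × 0.9 × 0.6 × (1−0.25) × 0.25 = 0.04606875
P(riesling | x) = 0.000735 / 0.04680375 ≈ 0.016

0.016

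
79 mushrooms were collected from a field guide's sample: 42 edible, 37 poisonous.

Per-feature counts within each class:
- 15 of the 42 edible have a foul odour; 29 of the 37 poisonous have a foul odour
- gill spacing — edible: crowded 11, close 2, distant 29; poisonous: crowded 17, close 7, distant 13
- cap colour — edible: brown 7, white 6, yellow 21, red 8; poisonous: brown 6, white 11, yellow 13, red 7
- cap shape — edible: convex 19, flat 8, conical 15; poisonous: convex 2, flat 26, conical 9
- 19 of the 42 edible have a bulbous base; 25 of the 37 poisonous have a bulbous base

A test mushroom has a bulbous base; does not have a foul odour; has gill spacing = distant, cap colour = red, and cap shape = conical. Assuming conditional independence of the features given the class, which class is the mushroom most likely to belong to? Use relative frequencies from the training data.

edible: (42/79) × (27/42) × (29/42) × (8/42) × (15/42) × (19/42) ≈ 0.00726227
poisonous: (37/79) × (8/37) × (13/37) × (7/37) × (9/37) × (25/37) ≈ 0.00110632
Highest score → edible.

edible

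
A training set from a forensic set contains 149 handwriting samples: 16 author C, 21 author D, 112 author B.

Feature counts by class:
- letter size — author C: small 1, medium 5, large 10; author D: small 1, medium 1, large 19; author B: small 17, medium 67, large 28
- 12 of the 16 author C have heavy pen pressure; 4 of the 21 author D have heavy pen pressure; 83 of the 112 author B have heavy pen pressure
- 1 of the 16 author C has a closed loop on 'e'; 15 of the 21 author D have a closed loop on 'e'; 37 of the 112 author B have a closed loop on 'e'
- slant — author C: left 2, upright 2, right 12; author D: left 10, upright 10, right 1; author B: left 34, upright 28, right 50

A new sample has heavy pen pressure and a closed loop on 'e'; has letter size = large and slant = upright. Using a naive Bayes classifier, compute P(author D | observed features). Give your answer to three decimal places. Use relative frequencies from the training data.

0.410

author C: (16/149) × (10/16) × (12/16) × (1/16) × (2/16) ≈ 0.000393247
author D: (21/149) × (19/21) × (4/21) × (15/21) × (10/21) ≈ 0.00826153
author B: (112/149) × (28/112) × (83/112) × (37/112) × (28/112) ≈ 0.0115015
P(author D | x) = 0.00826153 / 0.020156277 ≈ 0.410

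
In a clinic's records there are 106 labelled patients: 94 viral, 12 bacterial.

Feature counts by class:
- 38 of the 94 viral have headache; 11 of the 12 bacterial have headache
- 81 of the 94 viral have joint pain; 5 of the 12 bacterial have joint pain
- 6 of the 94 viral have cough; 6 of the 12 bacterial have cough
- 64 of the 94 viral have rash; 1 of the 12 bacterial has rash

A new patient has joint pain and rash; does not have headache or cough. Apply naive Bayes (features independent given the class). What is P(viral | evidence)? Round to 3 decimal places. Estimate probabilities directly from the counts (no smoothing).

0.999

viral: (94/106) × (56/94) × (81/94) × (88/94) × (64/94) ≈ 0.290166
bacterial: (12/106) × (1/12) × (5/12) × (6/12) × (1/12) ≈ 0.000163784
P(viral | x) = 0.290166 / 0.290329784 ≈ 0.999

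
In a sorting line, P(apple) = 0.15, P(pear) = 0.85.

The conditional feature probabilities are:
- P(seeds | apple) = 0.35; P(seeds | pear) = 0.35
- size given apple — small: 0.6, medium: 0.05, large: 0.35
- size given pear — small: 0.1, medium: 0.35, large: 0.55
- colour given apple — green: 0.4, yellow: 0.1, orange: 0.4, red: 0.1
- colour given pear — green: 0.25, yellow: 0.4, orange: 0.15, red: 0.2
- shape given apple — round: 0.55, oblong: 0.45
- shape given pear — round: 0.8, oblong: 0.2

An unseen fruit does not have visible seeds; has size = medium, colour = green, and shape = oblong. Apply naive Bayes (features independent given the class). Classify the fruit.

apple: 0.15 × (1−0.35) × 0.05 × 0.4 × 0.45 = 0.0008775
pear: 0.85 × (1−0.35) × 0.35 × 0.25 × 0.2 = 0.00966875
Highest score → pear.

pear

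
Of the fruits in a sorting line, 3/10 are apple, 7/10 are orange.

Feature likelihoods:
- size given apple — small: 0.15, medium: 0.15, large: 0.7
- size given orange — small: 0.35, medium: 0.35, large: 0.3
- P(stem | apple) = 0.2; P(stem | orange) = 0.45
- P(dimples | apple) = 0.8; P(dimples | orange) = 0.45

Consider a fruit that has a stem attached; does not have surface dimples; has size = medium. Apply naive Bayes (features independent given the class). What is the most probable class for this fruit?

apple: 0.3 × 0.15 × 0.2 × (1−0.8) = 0.0018
orange: 0.7 × 0.35 × 0.45 × (1−0.45) = 0.0606375
Highest score → orange.

orange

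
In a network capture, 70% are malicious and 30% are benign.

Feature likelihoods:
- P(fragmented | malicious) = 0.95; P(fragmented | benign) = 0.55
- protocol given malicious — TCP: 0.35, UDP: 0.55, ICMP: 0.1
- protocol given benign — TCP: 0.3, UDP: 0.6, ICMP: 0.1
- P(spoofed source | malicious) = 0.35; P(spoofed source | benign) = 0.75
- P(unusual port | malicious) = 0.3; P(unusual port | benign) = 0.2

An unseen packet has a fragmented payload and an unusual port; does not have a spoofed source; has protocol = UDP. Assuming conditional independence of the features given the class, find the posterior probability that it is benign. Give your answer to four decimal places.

malicious: 0.7 × 0.95 × 0.55 × (1−0.35) × 0.3 = 0.07132125
benign: 0.3 × 0.55 × 0.6 × (1−0.75) × 0.2 = 0.00495
P(benign | x) = 0.00495 / 0.07627125 ≈ 0.0649

0.0649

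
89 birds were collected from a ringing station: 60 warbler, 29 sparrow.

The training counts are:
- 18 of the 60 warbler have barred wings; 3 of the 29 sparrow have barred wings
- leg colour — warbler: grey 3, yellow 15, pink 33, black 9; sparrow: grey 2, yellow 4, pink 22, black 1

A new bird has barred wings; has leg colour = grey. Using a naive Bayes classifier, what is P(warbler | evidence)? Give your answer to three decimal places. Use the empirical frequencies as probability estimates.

warbler: (60/89) × (18/60) × (3/60) ≈ 0.0101124
sparrow: (29/89) × (3/29) × (2/29) ≈ 0.00232468
P(warbler | x) = 0.0101124 / 0.01243708 ≈ 0.813

0.813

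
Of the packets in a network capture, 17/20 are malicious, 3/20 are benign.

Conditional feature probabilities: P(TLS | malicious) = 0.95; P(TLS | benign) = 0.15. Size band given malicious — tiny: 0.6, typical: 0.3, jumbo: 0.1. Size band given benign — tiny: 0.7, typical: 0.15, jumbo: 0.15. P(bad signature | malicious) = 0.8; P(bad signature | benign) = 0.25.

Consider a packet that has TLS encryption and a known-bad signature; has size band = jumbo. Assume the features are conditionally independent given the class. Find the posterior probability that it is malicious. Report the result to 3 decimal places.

malicious: 0.85 × 0.95 × 0.1 × 0.8 = 0.0646
benign: 0.15 × 0.15 × 0.15 × 0.25 = 0.00084375
P(malicious | x) = 0.0646 / 0.06544375 ≈ 0.987

0.987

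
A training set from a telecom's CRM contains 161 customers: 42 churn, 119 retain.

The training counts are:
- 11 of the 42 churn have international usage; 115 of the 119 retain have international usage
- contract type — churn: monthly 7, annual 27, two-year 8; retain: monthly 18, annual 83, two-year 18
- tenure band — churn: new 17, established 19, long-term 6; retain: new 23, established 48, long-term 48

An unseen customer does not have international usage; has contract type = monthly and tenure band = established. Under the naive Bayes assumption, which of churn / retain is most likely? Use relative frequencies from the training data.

churn

churn: (42/161) × (31/42) × (7/42) × (19/42) ≈ 0.0145174
retain: (119/161) × (4/119) × (18/119) × (48/119) ≈ 0.00151584
Highest score → churn.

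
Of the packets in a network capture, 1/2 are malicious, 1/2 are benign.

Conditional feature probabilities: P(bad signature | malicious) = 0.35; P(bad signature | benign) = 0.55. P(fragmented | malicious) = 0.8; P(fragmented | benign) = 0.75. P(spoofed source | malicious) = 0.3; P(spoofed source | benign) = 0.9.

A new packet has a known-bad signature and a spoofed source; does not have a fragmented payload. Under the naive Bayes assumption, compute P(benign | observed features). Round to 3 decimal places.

malicious: 0.5 × 0.35 × (1−0.8) × 0.3 = 0.0105
benign: 0.5 × 0.55 × (1−0.75) × 0.9 = 0.061875
P(benign | x) = 0.061875 / 0.072375 ≈ 0.855

0.855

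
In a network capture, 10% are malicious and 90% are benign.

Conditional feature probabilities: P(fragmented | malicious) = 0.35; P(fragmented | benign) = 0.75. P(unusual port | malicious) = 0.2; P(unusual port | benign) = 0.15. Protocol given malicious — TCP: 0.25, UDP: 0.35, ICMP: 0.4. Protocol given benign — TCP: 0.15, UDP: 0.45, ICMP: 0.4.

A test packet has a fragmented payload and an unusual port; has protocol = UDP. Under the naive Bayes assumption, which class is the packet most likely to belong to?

benign

malicious: 0.1 × 0.35 × 0.2 × 0.35 = 0.00245
benign: 0.9 × 0.75 × 0.15 × 0.45 = 0.0455625
Highest score → benign.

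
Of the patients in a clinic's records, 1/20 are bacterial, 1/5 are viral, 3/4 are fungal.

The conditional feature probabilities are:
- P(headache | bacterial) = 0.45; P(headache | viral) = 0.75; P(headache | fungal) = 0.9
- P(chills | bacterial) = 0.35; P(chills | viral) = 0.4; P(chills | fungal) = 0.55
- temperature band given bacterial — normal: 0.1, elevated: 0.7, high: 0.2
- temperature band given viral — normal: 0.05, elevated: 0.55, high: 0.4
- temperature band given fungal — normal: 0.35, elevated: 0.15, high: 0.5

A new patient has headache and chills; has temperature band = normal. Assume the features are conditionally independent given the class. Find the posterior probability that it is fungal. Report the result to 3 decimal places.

0.972

bacterial: 0.05 × 0.45 × 0.35 × 0.1 = 0.0007875
viral: 0.2 × 0.75 × 0.4 × 0.05 = 0.003
fungal: 0.75 × 0.9 × 0.55 × 0.35 = 0.1299375
P(fungal | x) = 0.1299375 / 0.133725 ≈ 0.972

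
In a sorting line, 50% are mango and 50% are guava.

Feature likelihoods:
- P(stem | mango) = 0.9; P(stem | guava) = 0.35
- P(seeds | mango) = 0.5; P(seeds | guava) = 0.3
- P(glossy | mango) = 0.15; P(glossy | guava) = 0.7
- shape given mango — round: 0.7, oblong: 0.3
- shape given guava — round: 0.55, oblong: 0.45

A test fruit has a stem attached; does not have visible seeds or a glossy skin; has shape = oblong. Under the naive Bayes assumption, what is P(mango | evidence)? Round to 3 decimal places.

mango: 0.5 × 0.9 × (1−0.5) × (1−0.15) × 0.3 = 0.057375
guava: 0.5 × 0.35 × (1−0.3) × (1−0.7) × 0.45 = 0.0165375
P(mango | x) = 0.057375 / 0.0739125 ≈ 0.776

0.776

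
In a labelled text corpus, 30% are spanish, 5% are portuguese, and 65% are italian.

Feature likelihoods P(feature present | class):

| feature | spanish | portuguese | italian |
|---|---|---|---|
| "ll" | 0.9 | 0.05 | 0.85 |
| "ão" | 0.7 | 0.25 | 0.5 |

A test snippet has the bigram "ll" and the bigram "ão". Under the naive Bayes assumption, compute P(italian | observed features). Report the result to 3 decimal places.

spanish: 0.3 × 0.9 × 0.7 = 0.189
portuguese: 0.05 × 0.05 × 0.25 = 0.000625
italian: 0.65 × 0.85 × 0.5 = 0.27625
P(italian | x) = 0.27625 / 0.465875 ≈ 0.593

0.593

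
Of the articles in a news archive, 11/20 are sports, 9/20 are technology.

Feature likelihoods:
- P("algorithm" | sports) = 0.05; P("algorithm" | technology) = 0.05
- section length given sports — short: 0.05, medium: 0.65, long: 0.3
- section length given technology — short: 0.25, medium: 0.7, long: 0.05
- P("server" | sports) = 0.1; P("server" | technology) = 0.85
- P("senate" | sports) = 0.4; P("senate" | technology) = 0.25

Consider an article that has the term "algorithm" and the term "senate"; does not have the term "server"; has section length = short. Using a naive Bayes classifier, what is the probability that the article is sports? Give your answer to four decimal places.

sports: 0.55 × 0.05 × 0.05 × (1−0.1) × 0.4 = 0.000495
technology: 0.45 × 0.05 × 0.25 × (1−0.85) × 0.25 = 0.0002109375
P(sports | x) = 0.000495 / 0.0007059375 ≈ 0.7012

0.7012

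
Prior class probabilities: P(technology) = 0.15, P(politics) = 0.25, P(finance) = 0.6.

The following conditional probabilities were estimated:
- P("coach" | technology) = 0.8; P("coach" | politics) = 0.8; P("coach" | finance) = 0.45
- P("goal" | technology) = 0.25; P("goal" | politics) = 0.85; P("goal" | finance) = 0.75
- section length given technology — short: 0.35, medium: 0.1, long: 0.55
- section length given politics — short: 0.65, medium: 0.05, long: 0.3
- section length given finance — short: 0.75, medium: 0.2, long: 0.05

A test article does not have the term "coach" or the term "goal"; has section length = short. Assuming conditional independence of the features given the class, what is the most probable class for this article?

technology: 0.15 × (1−0.8) × (1−0.25) × 0.35 = 0.007875
politics: 0.25 × (1−0.8) × (1−0.85) × 0.65 = 0.004875
finance: 0.6 × (1−0.45) × (1−0.75) × 0.75 = 0.061875
Highest score → finance.

finance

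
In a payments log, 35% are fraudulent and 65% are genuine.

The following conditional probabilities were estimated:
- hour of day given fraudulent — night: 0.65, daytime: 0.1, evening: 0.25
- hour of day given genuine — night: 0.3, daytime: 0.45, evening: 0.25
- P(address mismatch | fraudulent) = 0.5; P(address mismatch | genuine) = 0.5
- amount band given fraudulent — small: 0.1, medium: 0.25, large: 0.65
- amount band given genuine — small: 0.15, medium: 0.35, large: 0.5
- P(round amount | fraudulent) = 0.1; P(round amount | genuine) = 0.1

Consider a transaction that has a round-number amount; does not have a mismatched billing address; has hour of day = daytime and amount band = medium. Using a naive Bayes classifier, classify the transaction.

genuine

fraudulent: 0.35 × 0.1 × (1−0.5) × 0.25 × 0.1 = 0.0004375
genuine: 0.65 × 0.45 × (1−0.5) × 0.35 × 0.1 = 0.00511875
Highest score → genuine.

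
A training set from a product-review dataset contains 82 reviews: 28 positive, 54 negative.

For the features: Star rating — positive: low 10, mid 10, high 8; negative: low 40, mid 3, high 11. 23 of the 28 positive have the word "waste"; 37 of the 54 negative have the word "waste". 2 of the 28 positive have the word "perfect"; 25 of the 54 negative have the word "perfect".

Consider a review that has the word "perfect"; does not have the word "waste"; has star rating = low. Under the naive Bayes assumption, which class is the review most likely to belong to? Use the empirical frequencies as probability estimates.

negative

positive: (28/82) × (10/28) × (5/28) × (2/28) ≈ 0.0015555
negative: (54/82) × (40/54) × (17/54) × (25/54) ≈ 0.0710964
Highest score → negative.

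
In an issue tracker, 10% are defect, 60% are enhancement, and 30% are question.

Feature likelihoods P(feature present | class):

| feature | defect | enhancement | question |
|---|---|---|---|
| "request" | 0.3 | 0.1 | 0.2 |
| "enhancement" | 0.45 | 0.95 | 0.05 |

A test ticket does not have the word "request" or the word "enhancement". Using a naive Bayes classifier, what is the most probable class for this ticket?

defect: 0.1 × (1−0.3) × (1−0.45) = 0.0385
enhancement: 0.6 × (1−0.1) × (1−0.95) = 0.027
question: 0.3 × (1−0.2) × (1−0.05) = 0.228
Highest score → question.

question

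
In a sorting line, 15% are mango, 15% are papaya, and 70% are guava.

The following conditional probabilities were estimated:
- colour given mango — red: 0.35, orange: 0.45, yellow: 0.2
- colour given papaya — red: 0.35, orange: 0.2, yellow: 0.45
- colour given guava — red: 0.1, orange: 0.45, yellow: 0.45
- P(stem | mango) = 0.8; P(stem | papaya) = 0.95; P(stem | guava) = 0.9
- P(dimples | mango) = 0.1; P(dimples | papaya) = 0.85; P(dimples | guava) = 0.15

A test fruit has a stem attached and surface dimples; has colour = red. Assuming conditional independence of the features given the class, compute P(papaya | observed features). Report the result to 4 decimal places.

0.7564

mango: 0.15 × 0.35 × 0.8 × 0.1 = 0.0042
papaya: 0.15 × 0.35 × 0.95 × 0.85 = 0.04239375
guava: 0.7 × 0.1 × 0.9 × 0.15 = 0.00945
P(papaya | x) = 0.04239375 / 0.05604375 ≈ 0.7564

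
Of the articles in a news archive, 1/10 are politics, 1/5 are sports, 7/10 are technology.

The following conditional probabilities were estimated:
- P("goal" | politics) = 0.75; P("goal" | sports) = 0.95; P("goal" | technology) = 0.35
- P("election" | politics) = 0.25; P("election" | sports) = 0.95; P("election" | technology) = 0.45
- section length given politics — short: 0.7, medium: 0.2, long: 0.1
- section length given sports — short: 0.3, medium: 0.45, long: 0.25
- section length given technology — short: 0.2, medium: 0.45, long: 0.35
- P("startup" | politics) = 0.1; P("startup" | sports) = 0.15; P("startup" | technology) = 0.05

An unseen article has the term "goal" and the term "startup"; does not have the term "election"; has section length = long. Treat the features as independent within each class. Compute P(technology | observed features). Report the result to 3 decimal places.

politics: 0.1 × 0.75 × (1−0.25) × 0.1 × 0.1 = 0.0005625
sports: 0.2 × 0.95 × (1−0.95) × 0.25 × 0.15 = 0.00035625
technology: 0.7 × 0.35 × (1−0.45) × 0.35 × 0.05 = 0.002358125
P(technology | x) = 0.002358125 / 0.003276875 ≈ 0.720

0.720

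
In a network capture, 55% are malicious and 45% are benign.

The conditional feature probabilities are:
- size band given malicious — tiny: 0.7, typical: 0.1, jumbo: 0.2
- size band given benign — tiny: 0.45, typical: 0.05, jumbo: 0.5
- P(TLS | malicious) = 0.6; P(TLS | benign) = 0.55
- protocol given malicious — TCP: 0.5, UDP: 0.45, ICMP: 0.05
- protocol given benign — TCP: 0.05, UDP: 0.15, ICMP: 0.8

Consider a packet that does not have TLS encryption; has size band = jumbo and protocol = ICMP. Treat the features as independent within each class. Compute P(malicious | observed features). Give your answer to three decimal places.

malicious: 0.55 × 0.2 × (1−0.6) × 0.05 = 0.0022
benign: 0.45 × 0.5 × (1−0.55) × 0.8 = 0.081
P(malicious | x) = 0.0022 / 0.0832 ≈ 0.026

0.026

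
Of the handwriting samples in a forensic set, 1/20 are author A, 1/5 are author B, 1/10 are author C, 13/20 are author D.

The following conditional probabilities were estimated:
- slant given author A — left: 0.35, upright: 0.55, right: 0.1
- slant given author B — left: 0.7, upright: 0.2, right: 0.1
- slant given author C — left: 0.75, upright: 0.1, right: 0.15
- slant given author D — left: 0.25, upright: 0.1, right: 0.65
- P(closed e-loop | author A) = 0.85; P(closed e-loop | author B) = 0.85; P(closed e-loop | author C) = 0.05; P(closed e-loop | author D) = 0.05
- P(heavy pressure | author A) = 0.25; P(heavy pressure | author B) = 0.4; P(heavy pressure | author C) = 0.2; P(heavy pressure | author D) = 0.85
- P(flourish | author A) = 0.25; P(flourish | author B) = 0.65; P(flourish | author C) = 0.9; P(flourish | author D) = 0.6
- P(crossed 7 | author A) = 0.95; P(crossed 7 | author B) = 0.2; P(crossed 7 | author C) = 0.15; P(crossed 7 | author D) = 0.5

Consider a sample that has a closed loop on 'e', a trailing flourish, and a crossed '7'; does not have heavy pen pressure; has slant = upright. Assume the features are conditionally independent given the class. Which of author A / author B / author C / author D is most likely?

author A: 0.05 × 0.55 × 0.85 × (1−0.25) × 0.25 × 0.95 = 0.004163671875
author B: 0.2 × 0.2 × 0.85 × (1−0.4) × 0.65 × 0.2 = 0.002652
author C: 0.1 × 0.1 × 0.05 × (1−0.2) × 0.9 × 0.15 = 0.000054
author D: 0.65 × 0.1 × 0.05 × (1−0.85) × 0.6 × 0.5 = 0.00014625
Highest score → author A.

author A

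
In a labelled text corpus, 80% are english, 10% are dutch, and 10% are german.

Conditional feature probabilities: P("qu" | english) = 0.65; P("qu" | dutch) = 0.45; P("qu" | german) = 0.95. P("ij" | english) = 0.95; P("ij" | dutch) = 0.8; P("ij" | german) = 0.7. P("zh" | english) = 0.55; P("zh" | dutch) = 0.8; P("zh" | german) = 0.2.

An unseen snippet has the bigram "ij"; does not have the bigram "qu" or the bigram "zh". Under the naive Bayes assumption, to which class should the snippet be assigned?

english: 0.8 × (1−0.65) × 0.95 × (1−0.55) = 0.1197
dutch: 0.1 × (1−0.45) × 0.8 × (1−0.8) = 0.0088
german: 0.1 × (1−0.95) × 0.7 × (1−0.2) = 0.0028
Highest score → english.

english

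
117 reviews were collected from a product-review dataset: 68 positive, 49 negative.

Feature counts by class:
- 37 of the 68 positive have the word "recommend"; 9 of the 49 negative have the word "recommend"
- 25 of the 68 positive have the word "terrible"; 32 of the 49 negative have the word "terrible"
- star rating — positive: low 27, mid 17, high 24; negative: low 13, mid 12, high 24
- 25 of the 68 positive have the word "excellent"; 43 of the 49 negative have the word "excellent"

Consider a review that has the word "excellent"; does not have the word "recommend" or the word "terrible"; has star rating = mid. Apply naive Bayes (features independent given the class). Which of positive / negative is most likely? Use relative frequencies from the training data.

positive: (68/117) × (31/68) × (43/68) × (17/68) × (25/68) ≈ 0.0153995
negative: (49/117) × (40/49) × (17/49) × (12/49) × (43/49) ≈ 0.0254909
Highest score → negative.

negative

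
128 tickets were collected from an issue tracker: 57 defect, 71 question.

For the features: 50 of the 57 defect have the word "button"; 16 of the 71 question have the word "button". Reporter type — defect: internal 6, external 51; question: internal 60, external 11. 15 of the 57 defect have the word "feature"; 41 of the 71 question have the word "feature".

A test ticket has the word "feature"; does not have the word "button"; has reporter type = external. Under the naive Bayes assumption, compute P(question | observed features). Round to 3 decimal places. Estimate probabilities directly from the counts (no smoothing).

defect: (57/128) × (7/57) × (51/57) × (15/57) ≈ 0.0128766
question: (71/128) × (55/71) × (11/71) × (41/71) ≈ 0.0384426
P(question | x) = 0.0384426 / 0.0513192 ≈ 0.749

0.749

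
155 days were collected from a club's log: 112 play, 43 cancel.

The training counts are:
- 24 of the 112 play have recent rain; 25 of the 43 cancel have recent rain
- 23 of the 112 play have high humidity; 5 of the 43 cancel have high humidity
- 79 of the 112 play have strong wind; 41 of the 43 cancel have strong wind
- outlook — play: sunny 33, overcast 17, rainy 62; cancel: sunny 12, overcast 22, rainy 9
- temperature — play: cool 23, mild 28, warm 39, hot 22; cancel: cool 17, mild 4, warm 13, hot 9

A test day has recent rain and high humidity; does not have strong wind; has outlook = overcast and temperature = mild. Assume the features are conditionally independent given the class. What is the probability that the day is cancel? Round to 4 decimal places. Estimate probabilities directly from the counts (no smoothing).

play: (112/155) × (24/112) × (23/112) × (33/112) × (17/112) × (28/112) ≈ 0.000355514
cancel: (43/155) × (25/43) × (5/43) × (2/43) × (22/43) × (4/43) ≈ 0.0000415162
P(cancel | x) = 0.0000415162 / 0.0003970302 ≈ 0.1046

0.1046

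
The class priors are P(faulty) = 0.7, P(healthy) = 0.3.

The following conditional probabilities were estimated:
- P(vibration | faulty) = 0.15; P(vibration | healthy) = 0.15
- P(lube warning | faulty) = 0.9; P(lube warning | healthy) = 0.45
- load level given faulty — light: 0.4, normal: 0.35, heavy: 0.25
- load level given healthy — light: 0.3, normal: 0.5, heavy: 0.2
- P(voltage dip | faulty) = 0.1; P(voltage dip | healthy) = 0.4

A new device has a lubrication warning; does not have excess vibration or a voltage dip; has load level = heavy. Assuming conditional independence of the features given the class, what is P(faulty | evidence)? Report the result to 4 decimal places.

0.8974

faulty: 0.7 × (1−0.15) × 0.9 × 0.25 × (1−0.1) = 0.1204875
healthy: 0.3 × (1−0.15) × 0.45 × 0.2 × (1−0.4) = 0.01377
P(faulty | x) = 0.1204875 / 0.1342575 ≈ 0.8974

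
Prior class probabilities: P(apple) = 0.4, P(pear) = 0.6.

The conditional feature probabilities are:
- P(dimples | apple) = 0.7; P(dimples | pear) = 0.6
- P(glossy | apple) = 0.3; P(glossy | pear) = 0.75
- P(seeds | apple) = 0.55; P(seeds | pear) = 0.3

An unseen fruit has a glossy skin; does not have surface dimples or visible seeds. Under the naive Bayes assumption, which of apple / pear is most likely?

apple: 0.4 × (1−0.7) × 0.3 × (1−0.55) = 0.0162
pear: 0.6 × (1−0.6) × 0.75 × (1−0.3) = 0.126
Highest score → pear.

pear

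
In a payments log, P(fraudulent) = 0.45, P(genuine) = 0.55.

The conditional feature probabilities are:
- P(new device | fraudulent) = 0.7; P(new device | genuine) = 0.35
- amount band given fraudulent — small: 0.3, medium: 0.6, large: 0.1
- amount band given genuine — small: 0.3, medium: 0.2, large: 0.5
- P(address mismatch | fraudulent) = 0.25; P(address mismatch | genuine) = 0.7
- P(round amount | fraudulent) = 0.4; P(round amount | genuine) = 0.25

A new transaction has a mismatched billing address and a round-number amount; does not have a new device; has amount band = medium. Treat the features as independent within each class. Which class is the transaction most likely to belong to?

fraudulent: 0.45 × (1−0.7) × 0.6 × 0.25 × 0.4 = 0.0081
genuine: 0.55 × (1−0.35) × 0.2 × 0.7 × 0.25 = 0.0125125
Highest score → genuine.

genuine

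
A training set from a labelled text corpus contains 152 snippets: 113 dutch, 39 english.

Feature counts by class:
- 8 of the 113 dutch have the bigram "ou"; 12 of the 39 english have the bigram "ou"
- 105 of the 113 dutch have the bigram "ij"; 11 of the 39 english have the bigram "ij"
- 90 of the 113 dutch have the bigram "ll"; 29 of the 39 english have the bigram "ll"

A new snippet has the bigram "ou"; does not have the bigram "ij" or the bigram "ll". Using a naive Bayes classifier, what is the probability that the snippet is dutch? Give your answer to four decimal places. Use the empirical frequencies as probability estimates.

dutch: (113/152) × (8/113) × (8/113) × (23/113) ≈ 0.000758416
english: (39/152) × (12/39) × (28/39) × (10/39) ≈ 0.0145334
P(dutch | x) = 0.000758416 / 0.015291816 ≈ 0.0496

0.0496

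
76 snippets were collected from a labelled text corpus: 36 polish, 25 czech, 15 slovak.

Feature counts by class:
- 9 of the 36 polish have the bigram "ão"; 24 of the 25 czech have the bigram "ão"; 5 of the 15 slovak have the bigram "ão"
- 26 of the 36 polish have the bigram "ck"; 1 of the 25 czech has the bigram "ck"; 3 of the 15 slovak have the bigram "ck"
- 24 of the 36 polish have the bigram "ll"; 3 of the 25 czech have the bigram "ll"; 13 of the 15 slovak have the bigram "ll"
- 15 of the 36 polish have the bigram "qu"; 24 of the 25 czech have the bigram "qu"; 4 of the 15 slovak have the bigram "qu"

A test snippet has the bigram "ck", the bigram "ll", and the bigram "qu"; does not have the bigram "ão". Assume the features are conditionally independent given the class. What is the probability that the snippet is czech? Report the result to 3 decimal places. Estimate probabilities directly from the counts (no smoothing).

0.001

polish: (36/76) × (27/36) × (26/36) × (24/36) × (15/36) ≈ 0.0712719
czech: (25/76) × (1/25) × (1/25) × (3/25) × (24/25) ≈ 0.0000606316
slovak: (15/76) × (10/15) × (3/15) × (13/15) × (4/15) ≈ 0.00608187
P(czech | x) = 0.0000606316 / 0.0774144016 ≈ 0.001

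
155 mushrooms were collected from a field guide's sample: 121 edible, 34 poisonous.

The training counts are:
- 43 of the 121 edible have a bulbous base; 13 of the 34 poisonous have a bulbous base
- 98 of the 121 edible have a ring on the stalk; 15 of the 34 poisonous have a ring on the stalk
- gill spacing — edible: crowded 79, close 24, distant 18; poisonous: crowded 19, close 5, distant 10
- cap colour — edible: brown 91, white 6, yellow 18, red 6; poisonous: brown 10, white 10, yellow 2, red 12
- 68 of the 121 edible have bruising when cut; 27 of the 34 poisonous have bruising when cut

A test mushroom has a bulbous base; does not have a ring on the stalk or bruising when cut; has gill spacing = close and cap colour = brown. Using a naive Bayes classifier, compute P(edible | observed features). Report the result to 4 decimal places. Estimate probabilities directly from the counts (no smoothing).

edible: (121/155) × (43/121) × (23/121) × (24/121) × (91/121) × (53/121) ≈ 0.00344549
poisonous: (34/155) × (13/34) × (19/34) × (5/34) × (10/34) × (7/34) ≈ 0.000417367
P(edible | x) = 0.00344549 / 0.003862857 ≈ 0.8920

0.8920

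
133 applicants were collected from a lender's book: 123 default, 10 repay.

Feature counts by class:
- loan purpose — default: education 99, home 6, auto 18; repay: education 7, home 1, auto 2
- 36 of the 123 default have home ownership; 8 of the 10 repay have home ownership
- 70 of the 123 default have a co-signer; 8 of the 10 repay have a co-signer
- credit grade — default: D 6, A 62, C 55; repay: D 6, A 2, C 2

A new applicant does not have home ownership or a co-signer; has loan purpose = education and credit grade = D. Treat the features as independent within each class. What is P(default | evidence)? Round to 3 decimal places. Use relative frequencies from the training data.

default: (123/133) × (99/123) × (87/123) × (53/123) × (6/123) ≈ 0.0110666
repay: (10/133) × (7/10) × (2/10) × (2/10) × (6/10) ≈ 0.00126316
P(default | x) = 0.0110666 / 0.01232976 ≈ 0.898

0.898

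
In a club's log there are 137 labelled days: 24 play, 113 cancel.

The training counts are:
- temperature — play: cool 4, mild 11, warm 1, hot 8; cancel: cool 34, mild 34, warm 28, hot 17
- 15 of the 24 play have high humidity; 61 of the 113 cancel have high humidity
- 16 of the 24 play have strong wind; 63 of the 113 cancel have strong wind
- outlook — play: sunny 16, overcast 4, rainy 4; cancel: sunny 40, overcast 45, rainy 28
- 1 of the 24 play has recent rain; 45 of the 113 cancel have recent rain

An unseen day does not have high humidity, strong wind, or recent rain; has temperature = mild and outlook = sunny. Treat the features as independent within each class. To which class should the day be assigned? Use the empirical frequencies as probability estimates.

play: (24/137) × (11/24) × (9/24) × (8/24) × (16/24) × (23/24) ≈ 0.00641221
cancel: (113/137) × (34/113) × (52/113) × (50/113) × (40/113) × (68/113) ≈ 0.0107643
Highest score → cancel.

cancel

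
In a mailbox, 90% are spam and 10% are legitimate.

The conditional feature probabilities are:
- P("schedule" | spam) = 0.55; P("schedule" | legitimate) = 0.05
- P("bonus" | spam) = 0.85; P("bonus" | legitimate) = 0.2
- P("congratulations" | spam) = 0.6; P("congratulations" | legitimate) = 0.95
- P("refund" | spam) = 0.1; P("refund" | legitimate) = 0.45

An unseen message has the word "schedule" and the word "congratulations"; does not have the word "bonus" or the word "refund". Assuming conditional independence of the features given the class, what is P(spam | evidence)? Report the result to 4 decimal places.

0.9505

spam: 0.9 × 0.55 × (1−0.85) × 0.6 × (1−0.1) = 0.040095
legitimate: 0.1 × 0.05 × (1−0.2) × 0.95 × (1−0.45) = 0.00209
P(spam | x) = 0.040095 / 0.042185 ≈ 0.9505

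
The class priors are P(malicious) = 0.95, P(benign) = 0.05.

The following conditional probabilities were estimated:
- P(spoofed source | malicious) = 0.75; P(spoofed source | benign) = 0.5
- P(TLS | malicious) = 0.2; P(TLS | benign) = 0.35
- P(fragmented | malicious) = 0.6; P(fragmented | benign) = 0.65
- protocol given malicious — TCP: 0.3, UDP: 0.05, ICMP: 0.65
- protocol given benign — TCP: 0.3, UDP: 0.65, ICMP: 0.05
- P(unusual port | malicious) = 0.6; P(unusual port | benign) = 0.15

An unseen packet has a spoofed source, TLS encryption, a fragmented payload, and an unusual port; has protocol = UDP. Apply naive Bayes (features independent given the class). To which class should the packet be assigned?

malicious

malicious: 0.95 × 0.75 × 0.2 × 0.6 × 0.05 × 0.6 = 0.002565
benign: 0.05 × 0.5 × 0.35 × 0.65 × 0.65 × 0.15 = 0.00055453125
Highest score → malicious.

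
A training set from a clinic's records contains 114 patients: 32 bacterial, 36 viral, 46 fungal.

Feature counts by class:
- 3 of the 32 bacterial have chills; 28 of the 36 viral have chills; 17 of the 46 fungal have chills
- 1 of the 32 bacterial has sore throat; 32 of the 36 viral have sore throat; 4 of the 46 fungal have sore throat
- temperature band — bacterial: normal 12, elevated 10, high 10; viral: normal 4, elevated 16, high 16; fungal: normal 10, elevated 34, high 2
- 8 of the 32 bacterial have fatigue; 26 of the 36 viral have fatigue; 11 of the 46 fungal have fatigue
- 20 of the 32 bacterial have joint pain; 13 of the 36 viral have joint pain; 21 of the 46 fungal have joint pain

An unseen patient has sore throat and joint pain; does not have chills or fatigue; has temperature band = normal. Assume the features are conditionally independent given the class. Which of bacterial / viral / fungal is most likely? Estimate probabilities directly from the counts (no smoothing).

bacterial: (32/114) × (29/32) × (1/32) × (12/32) × (24/32) × (20/32) ≈ 0.00139738
viral: (36/114) × (8/36) × (32/36) × (4/36) × (10/36) × (13/36) ≈ 0.00069523
fungal: (46/114) × (29/46) × (4/46) × (10/46) × (35/46) × (21/46) ≈ 0.00167036
Highest score → fungal.

fungal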